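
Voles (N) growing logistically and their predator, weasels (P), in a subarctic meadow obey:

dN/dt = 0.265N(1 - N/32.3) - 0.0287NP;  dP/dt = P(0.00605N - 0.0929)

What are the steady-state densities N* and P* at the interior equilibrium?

N* ≈ 15.4, P* ≈ 4.84

From dP/dt = 0 with P > 0: 0.00605N* = 0.0929, so N* = 15.4.
Substitute into dN/dt = 0: 0.265(1 - 15.4/32.3) = 0.0287P*.
The bracket is 0.525, giving P* = 0.139/0.0287 = 4.84.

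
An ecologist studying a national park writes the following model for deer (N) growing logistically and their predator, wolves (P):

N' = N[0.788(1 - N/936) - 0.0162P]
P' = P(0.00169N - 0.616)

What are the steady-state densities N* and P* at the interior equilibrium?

From dP/dt = 0 with P > 0: 0.00169N* = 0.616, so N* = 364.
Substitute into dN/dt = 0: 0.788(1 - 364/936) = 0.0162P*.
The bracket is 0.611, giving P* = 0.481/0.0162 = 29.7.

N* ≈ 364, P* ≈ 29.7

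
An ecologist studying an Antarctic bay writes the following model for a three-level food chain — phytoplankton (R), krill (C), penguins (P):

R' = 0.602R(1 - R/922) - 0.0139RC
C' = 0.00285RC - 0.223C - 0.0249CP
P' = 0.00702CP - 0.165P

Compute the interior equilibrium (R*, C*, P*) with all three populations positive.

From dP/dt = 0: 0.00702C* = 0.165, so C* = 23.5.
From dR/dt = 0: 0.602(1 - R*/922) = 0.0139·23.5, giving R* = 922·(1 - 0.543) = 422.
From dC/dt = 0: 0.00285·422 - 0.223 = 0.0249P*, so P* = 0.979/0.0249 = 39.3.

R* ≈ 422, C* ≈ 23.5, P* ≈ 39.3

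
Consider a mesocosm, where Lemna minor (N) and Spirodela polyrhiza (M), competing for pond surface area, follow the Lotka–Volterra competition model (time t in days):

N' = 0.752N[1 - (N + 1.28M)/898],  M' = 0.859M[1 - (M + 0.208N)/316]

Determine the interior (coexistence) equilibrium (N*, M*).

Setting both brackets to zero gives the nullclines N + 1.28M = 898 and 0.208N + M = 316.
Substituting M = 316 - 0.208N into the first: N(1 - 1.28·0.208) = 898 - 1.28·316.
So N* = 494/0.734 = 673, and then M* = 316 - 0.208·673 = 176.

N* ≈ 673, M* ≈ 176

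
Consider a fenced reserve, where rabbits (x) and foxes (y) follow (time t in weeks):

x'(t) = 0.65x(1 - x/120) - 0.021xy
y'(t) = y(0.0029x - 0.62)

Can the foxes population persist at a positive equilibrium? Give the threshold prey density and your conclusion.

The predator equation gives dy/dt > 0 only when x > 0.62/0.0029 = 214.
Without the predator, x → K = 120. Since 120 < 214, the predator cannot invade.

Threshold x = 214; K < 214, so no, the predator goes extinct.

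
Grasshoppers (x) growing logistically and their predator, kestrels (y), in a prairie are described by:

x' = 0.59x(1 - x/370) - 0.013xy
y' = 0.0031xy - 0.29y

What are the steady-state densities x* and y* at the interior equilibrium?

x* ≈ 93.5, y* ≈ 33.9

From dy/dt = 0 with y > 0: 0.0031x* = 0.29, so x* = 93.5.
Substitute into dx/dt = 0: 0.59(1 - 93.5/370) = 0.013y*.
The bracket is 0.747, giving y* = 0.441/0.013 = 33.9.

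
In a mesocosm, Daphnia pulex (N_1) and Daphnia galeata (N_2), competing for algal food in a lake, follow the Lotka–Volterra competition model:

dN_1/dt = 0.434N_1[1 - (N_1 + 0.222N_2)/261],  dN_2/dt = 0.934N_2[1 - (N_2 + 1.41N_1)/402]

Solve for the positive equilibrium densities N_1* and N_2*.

N_1* ≈ 250, N_2* ≈ 49.5

Setting both brackets to zero gives the nullclines N_1 + 0.222N_2 = 261 and 1.41N_1 + N_2 = 402.
Substituting N_2 = 402 - 1.41N_1 into the first: N_1(1 - 0.222·1.41) = 261 - 0.222·402.
So N_1* = 172/0.687 = 250, and then N_2* = 402 - 1.41·250 = 49.5.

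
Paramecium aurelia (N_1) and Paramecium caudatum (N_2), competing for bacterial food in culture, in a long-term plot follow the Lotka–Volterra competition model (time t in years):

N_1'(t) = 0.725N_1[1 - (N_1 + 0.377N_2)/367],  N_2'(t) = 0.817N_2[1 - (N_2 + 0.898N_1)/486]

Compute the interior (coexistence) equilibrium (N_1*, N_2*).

Setting both brackets to zero gives the nullclines N_1 + 0.377N_2 = 367 and 0.898N_1 + N_2 = 486.
Substituting N_2 = 486 - 0.898N_1 into the first: N_1(1 - 0.377·0.898) = 367 - 0.377·486.
So N_1* = 184/0.661 = 278, and then N_2* = 486 - 0.898·278 = 237.

N_1* ≈ 278, N_2* ≈ 237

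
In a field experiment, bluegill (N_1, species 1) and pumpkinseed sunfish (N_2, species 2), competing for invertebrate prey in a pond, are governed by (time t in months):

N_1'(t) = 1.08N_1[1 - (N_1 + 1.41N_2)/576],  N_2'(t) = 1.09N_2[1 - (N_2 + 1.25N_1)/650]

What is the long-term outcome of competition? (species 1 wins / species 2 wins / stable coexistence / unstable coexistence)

Compare the nullcline intercepts: K1/α12 = 576/1.41 = 409 < K2 = 650; K2/α21 = 650/1.25 = 520 < K1 = 576.
Since both are reversed, neither can invade when rare; the interior point is a saddle.

unstable coexistence (outcome depends on initial conditions)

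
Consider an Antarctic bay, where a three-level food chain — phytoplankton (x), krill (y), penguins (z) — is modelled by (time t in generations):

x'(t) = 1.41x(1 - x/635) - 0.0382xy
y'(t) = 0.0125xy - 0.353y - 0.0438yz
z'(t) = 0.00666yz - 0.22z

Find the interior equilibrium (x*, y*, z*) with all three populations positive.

From dz/dt = 0: 0.00666y* = 0.22, so y* = 33.
From dx/dt = 0: 1.41(1 - x*/635) = 0.0382·33, giving x* = 635·(1 - 0.895) = 66.7.
From dy/dt = 0: 0.0125·66.7 - 0.353 = 0.0438z*, so z* = 0.481/0.0438 = 11.

x* ≈ 66.7, y* ≈ 33, z* ≈ 11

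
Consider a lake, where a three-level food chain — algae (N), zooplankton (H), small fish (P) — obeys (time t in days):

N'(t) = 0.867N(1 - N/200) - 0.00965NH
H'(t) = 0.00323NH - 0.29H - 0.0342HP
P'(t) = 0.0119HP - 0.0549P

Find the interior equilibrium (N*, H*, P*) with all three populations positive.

N* ≈ 190, H* ≈ 4.61, P* ≈ 9.44

From dP/dt = 0: 0.0119H* = 0.0549, so H* = 4.61.
From dN/dt = 0: 0.867(1 - N*/200) = 0.00965·4.61, giving N* = 200·(1 - 0.0513) = 190.
From dH/dt = 0: 0.00323·190 - 0.29 = 0.0342P*, so P* = 0.323/0.0342 = 9.44.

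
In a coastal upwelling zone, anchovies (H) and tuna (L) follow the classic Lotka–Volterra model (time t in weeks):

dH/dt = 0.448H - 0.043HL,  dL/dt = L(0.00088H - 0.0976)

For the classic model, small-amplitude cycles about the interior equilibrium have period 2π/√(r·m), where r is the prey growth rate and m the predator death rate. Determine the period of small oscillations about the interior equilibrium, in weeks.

T ≈ 30 weeks

Here r = 0.448 and m = 0.0976, so r·m = 0.0437.
ω = √0.0437 = 0.209 per week, hence T = 2π/ω ≈ 30 weeks.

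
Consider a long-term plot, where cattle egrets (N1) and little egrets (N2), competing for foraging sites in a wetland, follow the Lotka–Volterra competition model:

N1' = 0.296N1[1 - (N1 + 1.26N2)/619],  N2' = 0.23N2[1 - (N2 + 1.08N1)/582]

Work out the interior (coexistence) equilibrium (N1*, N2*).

Setting both brackets to zero gives the nullclines N1 + 1.26N2 = 619 and 1.08N1 + N2 = 582.
Substituting N2 = 582 - 1.08N1 into the first: N1(1 - 1.26·1.08) = 619 - 1.26·582.
So N1* = -114/-0.361 = 317, and then N2* = 582 - 1.08·317 = 240.

N1* ≈ 317, N2* ≈ 240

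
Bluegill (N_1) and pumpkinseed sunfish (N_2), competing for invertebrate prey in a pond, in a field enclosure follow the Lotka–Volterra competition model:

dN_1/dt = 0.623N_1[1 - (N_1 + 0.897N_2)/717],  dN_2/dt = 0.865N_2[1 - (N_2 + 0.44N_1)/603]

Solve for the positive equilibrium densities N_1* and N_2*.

Setting both brackets to zero gives the nullclines N_1 + 0.897N_2 = 717 and 0.44N_1 + N_2 = 603.
Substituting N_2 = 603 - 0.44N_1 into the first: N_1(1 - 0.897·0.44) = 717 - 0.897·603.
So N_1* = 176/0.605 = 291, and then N_2* = 603 - 0.44·291 = 475.

N_1* ≈ 291, N_2* ≈ 475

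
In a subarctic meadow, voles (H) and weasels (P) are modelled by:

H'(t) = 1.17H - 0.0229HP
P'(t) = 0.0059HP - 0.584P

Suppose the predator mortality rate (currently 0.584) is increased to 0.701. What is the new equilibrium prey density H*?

At the interior fixed point, setting dP/dt = 0 with P > 0 fixes H* = (predator death rate)/(HP coefficient) — independent of the other coefficients.
With the change, H* = 0.701/0.0059 = 119; it rises from 99.

H* ≈ 119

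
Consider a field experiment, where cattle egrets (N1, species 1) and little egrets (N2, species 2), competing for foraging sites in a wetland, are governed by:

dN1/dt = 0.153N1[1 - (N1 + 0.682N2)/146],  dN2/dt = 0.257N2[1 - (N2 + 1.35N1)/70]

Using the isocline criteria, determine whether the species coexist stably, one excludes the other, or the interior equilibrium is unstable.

species 1 excludes species 2

Compare the nullcline intercepts: K1/α12 = 146/0.682 = 214 > K2 = 70; K2/α21 = 70/1.35 = 51.9 < K1 = 146.
Since the inequalities point opposite ways, species 1 can invade but species 2 cannot.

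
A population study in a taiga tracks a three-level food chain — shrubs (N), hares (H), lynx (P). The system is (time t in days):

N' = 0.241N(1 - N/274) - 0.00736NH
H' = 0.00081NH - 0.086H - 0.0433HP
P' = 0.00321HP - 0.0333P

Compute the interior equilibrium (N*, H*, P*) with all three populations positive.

N* ≈ 187, H* ≈ 10.4, P* ≈ 1.52

From dP/dt = 0: 0.00321H* = 0.0333, so H* = 10.4.
From dN/dt = 0: 0.241(1 - N*/274) = 0.00736·10.4, giving N* = 274·(1 - 0.317) = 187.
From dH/dt = 0: 0.00081·187 - 0.086 = 0.0433P*, so P* = 0.0656/0.0433 = 1.52.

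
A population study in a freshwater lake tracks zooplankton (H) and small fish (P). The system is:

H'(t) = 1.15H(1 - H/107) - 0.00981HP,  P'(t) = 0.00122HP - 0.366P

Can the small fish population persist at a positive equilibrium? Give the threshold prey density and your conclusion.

Threshold H = 300; K < 300, so no, the predator goes extinct.

The predator equation gives dP/dt > 0 only when H > 0.366/0.00122 = 300.
Without the predator, H → K = 107. Since 107 < 300, the predator cannot invade.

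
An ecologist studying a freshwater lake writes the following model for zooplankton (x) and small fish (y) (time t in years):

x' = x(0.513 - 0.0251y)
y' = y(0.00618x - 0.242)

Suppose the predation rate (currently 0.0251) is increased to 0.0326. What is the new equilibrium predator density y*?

At the interior fixed point, setting dx/dt = 0 with x > 0 fixes y* = (prey growth rate)/(xy coefficient) — independent of the other coefficients.
With the change, y* = 0.513/0.0326 = 15.7; it falls from 20.4.

y* ≈ 15.7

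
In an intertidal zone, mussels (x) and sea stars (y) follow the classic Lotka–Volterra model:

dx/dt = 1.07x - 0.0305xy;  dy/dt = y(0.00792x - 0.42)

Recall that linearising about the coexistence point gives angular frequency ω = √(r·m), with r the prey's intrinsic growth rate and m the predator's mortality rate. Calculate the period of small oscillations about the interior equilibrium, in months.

Here r = 1.07 and m = 0.42, so r·m = 0.449.
ω = √0.449 = 0.67 per month, hence T = 2π/ω ≈ 9.37 months.

T ≈ 9.37 months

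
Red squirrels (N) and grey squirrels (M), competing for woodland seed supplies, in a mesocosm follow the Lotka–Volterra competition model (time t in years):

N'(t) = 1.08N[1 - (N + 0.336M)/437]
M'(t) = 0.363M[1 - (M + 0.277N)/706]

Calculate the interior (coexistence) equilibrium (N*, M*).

N* ≈ 220, M* ≈ 645

Setting both brackets to zero gives the nullclines N + 0.336M = 437 and 0.277N + M = 706.
Substituting M = 706 - 0.277N into the first: N(1 - 0.336·0.277) = 437 - 0.336·706.
So N* = 200/0.907 = 220, and then M* = 706 - 0.277·220 = 645.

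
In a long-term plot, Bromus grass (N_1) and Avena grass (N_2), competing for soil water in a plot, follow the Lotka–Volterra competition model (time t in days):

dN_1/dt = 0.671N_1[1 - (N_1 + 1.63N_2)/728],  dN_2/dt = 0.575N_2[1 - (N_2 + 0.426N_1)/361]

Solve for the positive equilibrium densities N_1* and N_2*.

N_1* ≈ 457, N_2* ≈ 166

Setting both brackets to zero gives the nullclines N_1 + 1.63N_2 = 728 and 0.426N_1 + N_2 = 361.
Substituting N_2 = 361 - 0.426N_1 into the first: N_1(1 - 1.63·0.426) = 728 - 1.63·361.
So N_1* = 140/0.306 = 457, and then N_2* = 361 - 0.426·457 = 166.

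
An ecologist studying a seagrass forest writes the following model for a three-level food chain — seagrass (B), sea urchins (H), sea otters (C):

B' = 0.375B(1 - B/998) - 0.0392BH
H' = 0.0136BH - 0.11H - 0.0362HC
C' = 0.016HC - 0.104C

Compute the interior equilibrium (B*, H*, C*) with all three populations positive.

B* ≈ 320, H* ≈ 6.5, C* ≈ 117

From dC/dt = 0: 0.016H* = 0.104, so H* = 6.5.
From dB/dt = 0: 0.375(1 - B*/998) = 0.0392·6.5, giving B* = 998·(1 - 0.679) = 320.
From dH/dt = 0: 0.0136·320 - 0.11 = 0.0362C*, so C* = 4.24/0.0362 = 117.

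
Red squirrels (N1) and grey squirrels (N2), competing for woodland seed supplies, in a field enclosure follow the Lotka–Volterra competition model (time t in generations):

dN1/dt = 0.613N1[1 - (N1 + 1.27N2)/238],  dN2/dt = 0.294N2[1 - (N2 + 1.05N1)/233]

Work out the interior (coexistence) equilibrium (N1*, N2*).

N1* ≈ 174, N2* ≈ 50.7

Setting both brackets to zero gives the nullclines N1 + 1.27N2 = 238 and 1.05N1 + N2 = 233.
Substituting N2 = 233 - 1.05N1 into the first: N1(1 - 1.27·1.05) = 238 - 1.27·233.
So N1* = -57.9/-0.334 = 174, and then N2* = 233 - 1.05·174 = 50.7.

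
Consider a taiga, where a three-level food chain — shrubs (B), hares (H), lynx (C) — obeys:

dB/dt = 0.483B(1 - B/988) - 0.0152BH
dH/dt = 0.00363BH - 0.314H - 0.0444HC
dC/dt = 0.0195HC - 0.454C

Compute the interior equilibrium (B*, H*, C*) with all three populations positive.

From dC/dt = 0: 0.0195H* = 0.454, so H* = 23.3.
From dB/dt = 0: 0.483(1 - B*/988) = 0.0152·23.3, giving B* = 988·(1 - 0.733) = 264.
From dH/dt = 0: 0.00363·264 - 0.314 = 0.0444C*, so C* = 0.645/0.0444 = 14.5.

B* ≈ 264, H* ≈ 23.3, C* ≈ 14.5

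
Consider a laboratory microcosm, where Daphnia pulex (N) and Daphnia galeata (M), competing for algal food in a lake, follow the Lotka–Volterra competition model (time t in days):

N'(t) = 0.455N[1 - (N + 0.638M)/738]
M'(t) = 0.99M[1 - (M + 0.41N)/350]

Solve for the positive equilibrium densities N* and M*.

N* ≈ 697, M* ≈ 64.2

Setting both brackets to zero gives the nullclines N + 0.638M = 738 and 0.41N + M = 350.
Substituting M = 350 - 0.41N into the first: N(1 - 0.638·0.41) = 738 - 0.638·350.
So N* = 515/0.738 = 697, and then M* = 350 - 0.41·697 = 64.2.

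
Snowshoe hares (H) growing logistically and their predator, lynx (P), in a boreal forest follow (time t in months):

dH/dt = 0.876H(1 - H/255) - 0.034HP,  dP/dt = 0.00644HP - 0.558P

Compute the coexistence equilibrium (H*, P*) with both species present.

H* ≈ 86.6, P* ≈ 17

From dP/dt = 0 with P > 0: 0.00644H* = 0.558, so H* = 86.6.
Substitute into dH/dt = 0: 0.876(1 - 86.6/255) = 0.034P*.
The bracket is 0.66, giving P* = 0.578/0.034 = 17.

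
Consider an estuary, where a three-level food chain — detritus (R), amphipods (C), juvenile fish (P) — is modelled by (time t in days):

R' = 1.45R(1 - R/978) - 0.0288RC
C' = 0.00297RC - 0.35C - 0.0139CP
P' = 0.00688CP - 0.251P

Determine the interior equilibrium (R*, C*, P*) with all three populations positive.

R* ≈ 269, C* ≈ 36.5, P* ≈ 32.4

From dP/dt = 0: 0.00688C* = 0.251, so C* = 36.5.
From dR/dt = 0: 1.45(1 - R*/978) = 0.0288·36.5, giving R* = 978·(1 - 0.725) = 269.
From dC/dt = 0: 0.00297·269 - 0.35 = 0.0139P*, so P* = 0.45/0.0139 = 32.4.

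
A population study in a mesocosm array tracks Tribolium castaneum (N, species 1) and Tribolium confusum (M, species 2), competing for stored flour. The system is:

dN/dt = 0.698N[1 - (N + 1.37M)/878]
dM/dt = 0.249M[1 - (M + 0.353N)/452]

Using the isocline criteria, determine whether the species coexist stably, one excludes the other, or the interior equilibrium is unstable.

stable coexistence

Compare the nullcline intercepts: K1/α12 = 878/1.37 = 641 > K2 = 452; K2/α21 = 452/0.353 = 1280 > K1 = 878.
Since both inequalities hold, each species can invade when rare, so the interior equilibrium is stable.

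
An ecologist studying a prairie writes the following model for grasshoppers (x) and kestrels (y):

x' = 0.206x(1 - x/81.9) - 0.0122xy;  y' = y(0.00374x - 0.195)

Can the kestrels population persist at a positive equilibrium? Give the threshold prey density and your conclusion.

Threshold x = 52.1; K > 52.1, so yes, the predator persists.

The predator equation gives dy/dt > 0 only when x > 0.195/0.00374 = 52.1.
Without the predator, x → K = 81.9. Since 81.9 > 52.1, the predator can invade and persist.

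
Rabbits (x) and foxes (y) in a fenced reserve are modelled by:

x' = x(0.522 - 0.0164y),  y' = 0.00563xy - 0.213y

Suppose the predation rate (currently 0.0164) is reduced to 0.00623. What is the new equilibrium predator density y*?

y* ≈ 83.8

At the interior fixed point, setting dx/dt = 0 with x > 0 fixes y* = (prey growth rate)/(xy coefficient) — independent of the other coefficients.
With the change, y* = 0.522/0.00623 = 83.8; it rises from 31.8.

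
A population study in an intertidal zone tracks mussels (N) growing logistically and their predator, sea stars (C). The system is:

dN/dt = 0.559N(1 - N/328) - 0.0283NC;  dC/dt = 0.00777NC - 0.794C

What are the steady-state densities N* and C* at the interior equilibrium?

From dC/dt = 0 with C > 0: 0.00777N* = 0.794, so N* = 102.
Substitute into dN/dt = 0: 0.559(1 - 102/328) = 0.0283C*.
The bracket is 0.688, giving C* = 0.385/0.0283 = 13.6.

N* ≈ 102, C* ≈ 13.6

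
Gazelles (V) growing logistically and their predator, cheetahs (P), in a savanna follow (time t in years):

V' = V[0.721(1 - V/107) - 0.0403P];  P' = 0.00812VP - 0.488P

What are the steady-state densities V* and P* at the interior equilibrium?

V* ≈ 60.1, P* ≈ 7.84

From dP/dt = 0 with P > 0: 0.00812V* = 0.488, so V* = 60.1.
Substitute into dV/dt = 0: 0.721(1 - 60.1/107) = 0.0403P*.
The bracket is 0.438, giving P* = 0.316/0.0403 = 7.84.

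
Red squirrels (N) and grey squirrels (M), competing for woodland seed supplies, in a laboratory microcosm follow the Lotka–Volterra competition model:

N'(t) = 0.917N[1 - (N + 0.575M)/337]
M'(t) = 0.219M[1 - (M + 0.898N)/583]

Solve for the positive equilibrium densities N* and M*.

Setting both brackets to zero gives the nullclines N + 0.575M = 337 and 0.898N + M = 583.
Substituting M = 583 - 0.898N into the first: N(1 - 0.575·0.898) = 337 - 0.575·583.
So N* = 1.78/0.484 = 3.67, and then M* = 583 - 0.898·3.67 = 580.

N* ≈ 3.67, M* ≈ 580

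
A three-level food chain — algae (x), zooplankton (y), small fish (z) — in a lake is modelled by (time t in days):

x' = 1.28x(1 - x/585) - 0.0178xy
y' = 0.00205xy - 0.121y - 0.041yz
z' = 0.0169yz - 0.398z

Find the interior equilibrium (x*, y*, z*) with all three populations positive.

x* ≈ 393, y* ≈ 23.6, z* ≈ 16.7

From dz/dt = 0: 0.0169y* = 0.398, so y* = 23.6.
From dx/dt = 0: 1.28(1 - x*/585) = 0.0178·23.6, giving x* = 585·(1 - 0.327) = 393.
From dy/dt = 0: 0.00205·393 - 0.121 = 0.041z*, so z* = 0.686/0.041 = 16.7.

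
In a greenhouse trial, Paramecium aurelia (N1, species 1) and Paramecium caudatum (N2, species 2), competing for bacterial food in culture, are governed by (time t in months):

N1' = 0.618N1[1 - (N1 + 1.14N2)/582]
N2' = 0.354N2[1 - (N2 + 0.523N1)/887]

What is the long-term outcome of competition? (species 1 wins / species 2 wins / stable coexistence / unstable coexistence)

Compare the nullcline intercepts: K1/α12 = 582/1.14 = 511 < K2 = 887; K2/α21 = 887/0.523 = 1700 > K1 = 582.
Since the inequalities point opposite ways, species 2 can invade but species 1 cannot.

species 2 excludes species 1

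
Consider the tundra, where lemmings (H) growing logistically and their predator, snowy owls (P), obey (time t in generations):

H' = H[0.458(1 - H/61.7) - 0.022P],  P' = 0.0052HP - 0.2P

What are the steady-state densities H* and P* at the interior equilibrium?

H* ≈ 38.5, P* ≈ 7.84

From dP/dt = 0 with P > 0: 0.0052H* = 0.2, so H* = 38.5.
Substitute into dH/dt = 0: 0.458(1 - 38.5/61.7) = 0.022P*.
The bracket is 0.377, giving P* = 0.172/0.022 = 7.84.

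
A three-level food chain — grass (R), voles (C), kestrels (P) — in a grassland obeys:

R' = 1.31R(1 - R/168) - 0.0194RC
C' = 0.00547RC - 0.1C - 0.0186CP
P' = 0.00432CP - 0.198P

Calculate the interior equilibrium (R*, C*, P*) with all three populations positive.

R* ≈ 54, C* ≈ 45.8, P* ≈ 10.5

From dP/dt = 0: 0.00432C* = 0.198, so C* = 45.8.
From dR/dt = 0: 1.31(1 - R*/168) = 0.0194·45.8, giving R* = 168·(1 - 0.679) = 54.
From dC/dt = 0: 0.00547·54 - 0.1 = 0.0186P*, so P* = 0.195/0.0186 = 10.5.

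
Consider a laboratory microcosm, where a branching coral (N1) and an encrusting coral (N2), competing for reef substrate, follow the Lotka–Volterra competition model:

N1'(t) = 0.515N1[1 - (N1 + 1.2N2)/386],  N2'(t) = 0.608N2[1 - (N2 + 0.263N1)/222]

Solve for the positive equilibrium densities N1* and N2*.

Setting both brackets to zero gives the nullclines N1 + 1.2N2 = 386 and 0.263N1 + N2 = 222.
Substituting N2 = 222 - 0.263N1 into the first: N1(1 - 1.2·0.263) = 386 - 1.2·222.
So N1* = 120/0.684 = 175, and then N2* = 222 - 0.263·175 = 176.

N1* ≈ 175, N2* ≈ 176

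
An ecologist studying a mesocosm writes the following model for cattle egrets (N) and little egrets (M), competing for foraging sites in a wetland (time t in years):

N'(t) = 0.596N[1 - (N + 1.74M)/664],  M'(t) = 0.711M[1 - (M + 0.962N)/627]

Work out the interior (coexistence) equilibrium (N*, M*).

Setting both brackets to zero gives the nullclines N + 1.74M = 664 and 0.962N + M = 627.
Substituting M = 627 - 0.962N into the first: N(1 - 1.74·0.962) = 664 - 1.74·627.
So N* = -427/-0.674 = 634, and then M* = 627 - 0.962·634 = 17.5.

N* ≈ 634, M* ≈ 17.5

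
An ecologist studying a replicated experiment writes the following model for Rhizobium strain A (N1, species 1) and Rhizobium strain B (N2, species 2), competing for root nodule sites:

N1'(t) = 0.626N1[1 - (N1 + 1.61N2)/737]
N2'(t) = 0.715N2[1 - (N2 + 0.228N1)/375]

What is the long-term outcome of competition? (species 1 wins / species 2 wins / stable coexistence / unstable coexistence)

stable coexistence

Compare the nullcline intercepts: K1/α12 = 737/1.61 = 458 > K2 = 375; K2/α21 = 375/0.228 = 1640 > K1 = 737.
Since both inequalities hold, each species can invade when rare, so the interior equilibrium is stable.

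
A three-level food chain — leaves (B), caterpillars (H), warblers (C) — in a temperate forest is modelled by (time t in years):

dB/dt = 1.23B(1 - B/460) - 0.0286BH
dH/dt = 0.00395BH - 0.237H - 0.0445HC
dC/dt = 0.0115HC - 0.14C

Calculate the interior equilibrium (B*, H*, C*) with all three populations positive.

From dC/dt = 0: 0.0115H* = 0.14, so H* = 12.2.
From dB/dt = 0: 1.23(1 - B*/460) = 0.0286·12.2, giving B* = 460·(1 - 0.283) = 330.
From dH/dt = 0: 0.00395·330 - 0.237 = 0.0445C*, so C* = 1.07/0.0445 = 23.9.

B* ≈ 330, H* ≈ 12.2, C* ≈ 23.9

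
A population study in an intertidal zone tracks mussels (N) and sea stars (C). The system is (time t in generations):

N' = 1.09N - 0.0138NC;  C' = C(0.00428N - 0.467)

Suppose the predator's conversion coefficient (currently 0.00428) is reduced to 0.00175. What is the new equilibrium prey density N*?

N* ≈ 267

At the interior fixed point, setting dC/dt = 0 with C > 0 fixes N* = (predator death rate)/(NC coefficient) — independent of the other coefficients.
With the change, N* = 0.467/0.00175 = 267; it rises from 109.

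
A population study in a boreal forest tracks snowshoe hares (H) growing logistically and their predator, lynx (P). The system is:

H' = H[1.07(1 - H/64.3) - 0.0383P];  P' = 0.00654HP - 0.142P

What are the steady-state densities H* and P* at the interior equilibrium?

H* ≈ 21.7, P* ≈ 18.5

From dP/dt = 0 with P > 0: 0.00654H* = 0.142, so H* = 21.7.
Substitute into dH/dt = 0: 1.07(1 - 21.7/64.3) = 0.0383P*.
The bracket is 0.662, giving P* = 0.709/0.0383 = 18.5.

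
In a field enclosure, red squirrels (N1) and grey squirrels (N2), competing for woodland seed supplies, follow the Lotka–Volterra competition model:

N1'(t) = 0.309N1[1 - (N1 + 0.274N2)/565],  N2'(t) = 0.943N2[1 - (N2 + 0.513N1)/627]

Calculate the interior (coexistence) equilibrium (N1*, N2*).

Setting both brackets to zero gives the nullclines N1 + 0.274N2 = 565 and 0.513N1 + N2 = 627.
Substituting N2 = 627 - 0.513N1 into the first: N1(1 - 0.274·0.513) = 565 - 0.274·627.
So N1* = 393/0.859 = 458, and then N2* = 627 - 0.513·458 = 392.

N1* ≈ 458, N2* ≈ 392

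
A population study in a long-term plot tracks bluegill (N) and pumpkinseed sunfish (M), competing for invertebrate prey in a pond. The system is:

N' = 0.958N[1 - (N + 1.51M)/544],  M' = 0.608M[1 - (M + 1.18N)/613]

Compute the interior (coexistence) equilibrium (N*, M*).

N* ≈ 488, M* ≈ 37

Setting both brackets to zero gives the nullclines N + 1.51M = 544 and 1.18N + M = 613.
Substituting M = 613 - 1.18N into the first: N(1 - 1.51·1.18) = 544 - 1.51·613.
So N* = -382/-0.782 = 488, and then M* = 613 - 1.18·488 = 37.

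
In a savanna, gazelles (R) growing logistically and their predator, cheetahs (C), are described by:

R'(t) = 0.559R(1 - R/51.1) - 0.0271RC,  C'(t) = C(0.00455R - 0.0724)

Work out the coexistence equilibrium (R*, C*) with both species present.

R* ≈ 15.9, C* ≈ 14.2

From dC/dt = 0 with C > 0: 0.00455R* = 0.0724, so R* = 15.9.
Substitute into dR/dt = 0: 0.559(1 - 15.9/51.1) = 0.0271C*.
The bracket is 0.689, giving C* = 0.385/0.0271 = 14.2.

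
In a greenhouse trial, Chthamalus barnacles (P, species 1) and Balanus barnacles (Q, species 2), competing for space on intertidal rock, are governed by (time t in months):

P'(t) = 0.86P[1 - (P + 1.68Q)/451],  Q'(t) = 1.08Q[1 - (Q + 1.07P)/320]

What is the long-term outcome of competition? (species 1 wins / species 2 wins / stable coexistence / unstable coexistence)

Compare the nullcline intercepts: K1/α12 = 451/1.68 = 268 < K2 = 320; K2/α21 = 320/1.07 = 299 < K1 = 451.
Since both are reversed, neither can invade when rare; the interior point is a saddle.

unstable coexistence (outcome depends on initial conditions)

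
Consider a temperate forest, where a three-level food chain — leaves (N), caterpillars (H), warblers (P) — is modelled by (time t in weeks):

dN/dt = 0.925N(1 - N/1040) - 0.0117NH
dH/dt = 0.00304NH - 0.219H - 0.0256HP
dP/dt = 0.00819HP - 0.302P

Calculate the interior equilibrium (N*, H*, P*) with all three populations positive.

From dP/dt = 0: 0.00819H* = 0.302, so H* = 36.9.
From dN/dt = 0: 0.925(1 - N*/1040) = 0.0117·36.9, giving N* = 1040·(1 - 0.466) = 555.
From dH/dt = 0: 0.00304·555 - 0.219 = 0.0256P*, so P* = 1.47/0.0256 = 57.3.

N* ≈ 555, H* ≈ 36.9, P* ≈ 57.3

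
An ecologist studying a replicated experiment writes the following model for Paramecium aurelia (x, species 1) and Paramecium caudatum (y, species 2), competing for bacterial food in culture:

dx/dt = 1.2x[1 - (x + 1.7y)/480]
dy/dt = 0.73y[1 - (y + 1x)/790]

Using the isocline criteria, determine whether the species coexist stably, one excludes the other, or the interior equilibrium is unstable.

species 2 excludes species 1

Compare the nullcline intercepts: K1/α12 = 480/1.7 = 282 < K2 = 790; K2/α21 = 790/1 = 790 > K1 = 480.
Since the inequalities point opposite ways, species 2 can invade but species 1 cannot.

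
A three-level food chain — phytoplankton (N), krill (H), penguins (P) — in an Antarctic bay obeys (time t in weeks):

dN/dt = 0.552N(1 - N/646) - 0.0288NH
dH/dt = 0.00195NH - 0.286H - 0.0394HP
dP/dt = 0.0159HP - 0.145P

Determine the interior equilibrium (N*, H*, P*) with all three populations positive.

From dP/dt = 0: 0.0159H* = 0.145, so H* = 9.12.
From dN/dt = 0: 0.552(1 - N*/646) = 0.0288·9.12, giving N* = 646·(1 - 0.476) = 339.
From dH/dt = 0: 0.00195·339 - 0.286 = 0.0394P*, so P* = 0.374/0.0394 = 9.5.

N* ≈ 339, H* ≈ 9.12, P* ≈ 9.5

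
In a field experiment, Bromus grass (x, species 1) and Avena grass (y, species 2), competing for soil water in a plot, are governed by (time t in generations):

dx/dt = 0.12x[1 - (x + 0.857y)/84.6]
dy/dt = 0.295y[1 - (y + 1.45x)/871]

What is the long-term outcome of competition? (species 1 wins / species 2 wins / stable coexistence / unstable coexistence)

Compare the nullcline intercepts: K1/α12 = 84.6/0.857 = 98.7 < K2 = 871; K2/α21 = 871/1.45 = 601 > K1 = 84.6.
Since the inequalities point opposite ways, species 2 can invade but species 1 cannot.

species 2 excludes species 1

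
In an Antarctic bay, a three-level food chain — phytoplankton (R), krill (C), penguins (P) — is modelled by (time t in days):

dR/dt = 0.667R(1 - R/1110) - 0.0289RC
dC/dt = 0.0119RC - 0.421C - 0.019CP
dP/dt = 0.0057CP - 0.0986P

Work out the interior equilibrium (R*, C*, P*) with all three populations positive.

R* ≈ 278, C* ≈ 17.3, P* ≈ 152

From dP/dt = 0: 0.0057C* = 0.0986, so C* = 17.3.
From dR/dt = 0: 0.667(1 - R*/1110) = 0.0289·17.3, giving R* = 1110·(1 - 0.75) = 278.
From dC/dt = 0: 0.0119·278 - 0.421 = 0.019P*, so P* = 2.89/0.019 = 152.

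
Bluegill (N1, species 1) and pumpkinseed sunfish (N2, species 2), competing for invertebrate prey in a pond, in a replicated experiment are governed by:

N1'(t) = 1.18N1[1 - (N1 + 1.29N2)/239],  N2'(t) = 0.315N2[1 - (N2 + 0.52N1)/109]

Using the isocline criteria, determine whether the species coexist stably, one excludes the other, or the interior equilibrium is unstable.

Compare the nullcline intercepts: K1/α12 = 239/1.29 = 185 > K2 = 109; K2/α21 = 109/0.52 = 210 < K1 = 239.
Since the inequalities point opposite ways, species 1 can invade but species 2 cannot.

species 1 excludes species 2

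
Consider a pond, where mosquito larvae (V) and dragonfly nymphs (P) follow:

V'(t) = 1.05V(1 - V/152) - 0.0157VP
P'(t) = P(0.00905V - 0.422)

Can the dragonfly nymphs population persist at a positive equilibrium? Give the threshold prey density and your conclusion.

Threshold V = 46.6; K > 46.6, so yes, the predator persists.

The predator equation gives dP/dt > 0 only when V > 0.422/0.00905 = 46.6.
Without the predator, V → K = 152. Since 152 > 46.6, the predator can invade and persist.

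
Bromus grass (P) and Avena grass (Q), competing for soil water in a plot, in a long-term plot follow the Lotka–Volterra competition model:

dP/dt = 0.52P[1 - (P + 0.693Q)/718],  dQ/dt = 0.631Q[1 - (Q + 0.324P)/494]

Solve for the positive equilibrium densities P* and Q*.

Setting both brackets to zero gives the nullclines P + 0.693Q = 718 and 0.324P + Q = 494.
Substituting Q = 494 - 0.324P into the first: P(1 - 0.693·0.324) = 718 - 0.693·494.
So P* = 376/0.775 = 484, and then Q* = 494 - 0.324·484 = 337.

P* ≈ 484, Q* ≈ 337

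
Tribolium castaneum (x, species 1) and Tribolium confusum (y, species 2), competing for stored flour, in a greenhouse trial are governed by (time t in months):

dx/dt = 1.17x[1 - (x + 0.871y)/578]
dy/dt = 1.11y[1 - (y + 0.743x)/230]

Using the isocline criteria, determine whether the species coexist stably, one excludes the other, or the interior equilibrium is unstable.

Compare the nullcline intercepts: K1/α12 = 578/0.871 = 664 > K2 = 230; K2/α21 = 230/0.743 = 310 < K1 = 578.
Since the inequalities point opposite ways, species 1 can invade but species 2 cannot.

species 1 excludes species 2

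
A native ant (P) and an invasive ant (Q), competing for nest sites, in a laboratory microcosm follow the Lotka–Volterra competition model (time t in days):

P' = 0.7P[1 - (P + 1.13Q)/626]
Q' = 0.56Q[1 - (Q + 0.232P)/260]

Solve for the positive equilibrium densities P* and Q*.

Setting both brackets to zero gives the nullclines P + 1.13Q = 626 and 0.232P + Q = 260.
Substituting Q = 260 - 0.232P into the first: P(1 - 1.13·0.232) = 626 - 1.13·260.
So P* = 332/0.738 = 450, and then Q* = 260 - 0.232·450 = 156.

P* ≈ 450, Q* ≈ 156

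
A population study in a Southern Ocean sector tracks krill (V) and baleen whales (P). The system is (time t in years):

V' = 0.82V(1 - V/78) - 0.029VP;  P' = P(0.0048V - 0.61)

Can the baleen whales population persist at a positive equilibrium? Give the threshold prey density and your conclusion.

The predator equation gives dP/dt > 0 only when V > 0.61/0.0048 = 127.
Without the predator, V → K = 78. Since 78 < 127, the predator cannot invade.

Threshold V = 127; K < 127, so no, the predator goes extinct.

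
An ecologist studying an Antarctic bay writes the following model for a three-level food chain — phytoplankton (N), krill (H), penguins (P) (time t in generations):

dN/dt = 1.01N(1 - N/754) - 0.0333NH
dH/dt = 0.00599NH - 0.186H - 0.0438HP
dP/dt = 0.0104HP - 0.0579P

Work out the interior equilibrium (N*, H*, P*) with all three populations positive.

N* ≈ 616, H* ≈ 5.57, P* ≈ 79.9

From dP/dt = 0: 0.0104H* = 0.0579, so H* = 5.57.
From dN/dt = 0: 1.01(1 - N*/754) = 0.0333·5.57, giving N* = 754·(1 - 0.184) = 616.
From dH/dt = 0: 0.00599·616 - 0.186 = 0.0438P*, so P* = 3.5/0.0438 = 79.9.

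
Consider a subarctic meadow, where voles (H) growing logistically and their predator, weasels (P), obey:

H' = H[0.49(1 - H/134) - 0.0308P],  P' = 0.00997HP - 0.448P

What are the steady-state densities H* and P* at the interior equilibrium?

H* ≈ 44.9, P* ≈ 10.6

From dP/dt = 0 with P > 0: 0.00997H* = 0.448, so H* = 44.9.
Substitute into dH/dt = 0: 0.49(1 - 44.9/134) = 0.0308P*.
The bracket is 0.665, giving P* = 0.326/0.0308 = 10.6.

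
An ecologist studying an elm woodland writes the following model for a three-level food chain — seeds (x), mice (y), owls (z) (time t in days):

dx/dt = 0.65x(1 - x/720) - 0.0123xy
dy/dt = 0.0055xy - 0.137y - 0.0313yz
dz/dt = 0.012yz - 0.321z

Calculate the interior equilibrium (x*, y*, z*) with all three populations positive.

From dz/dt = 0: 0.012y* = 0.321, so y* = 26.8.
From dx/dt = 0: 0.65(1 - x*/720) = 0.0123·26.8, giving x* = 720·(1 - 0.506) = 356.
From dy/dt = 0: 0.0055·356 - 0.137 = 0.0313z*, so z* = 1.82/0.0313 = 58.1.

x* ≈ 356, y* ≈ 26.8, z* ≈ 58.1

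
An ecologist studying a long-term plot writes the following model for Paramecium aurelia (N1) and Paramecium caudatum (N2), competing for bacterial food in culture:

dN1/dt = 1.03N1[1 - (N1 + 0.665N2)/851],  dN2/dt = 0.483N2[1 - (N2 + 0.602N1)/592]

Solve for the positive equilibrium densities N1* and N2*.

N1* ≈ 763, N2* ≈ 133

Setting both brackets to zero gives the nullclines N1 + 0.665N2 = 851 and 0.602N1 + N2 = 592.
Substituting N2 = 592 - 0.602N1 into the first: N1(1 - 0.665·0.602) = 851 - 0.665·592.
So N1* = 457/0.6 = 763, and then N2* = 592 - 0.602·763 = 133.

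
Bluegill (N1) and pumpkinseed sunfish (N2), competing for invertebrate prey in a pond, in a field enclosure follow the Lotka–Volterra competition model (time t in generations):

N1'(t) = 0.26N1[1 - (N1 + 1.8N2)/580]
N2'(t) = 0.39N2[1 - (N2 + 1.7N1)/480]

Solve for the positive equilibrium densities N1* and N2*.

Setting both brackets to zero gives the nullclines N1 + 1.8N2 = 580 and 1.7N1 + N2 = 480.
Substituting N2 = 480 - 1.7N1 into the first: N1(1 - 1.8·1.7) = 580 - 1.8·480.
So N1* = -284/-2.06 = 138, and then N2* = 480 - 1.7·138 = 246.

N1* ≈ 138, N2* ≈ 246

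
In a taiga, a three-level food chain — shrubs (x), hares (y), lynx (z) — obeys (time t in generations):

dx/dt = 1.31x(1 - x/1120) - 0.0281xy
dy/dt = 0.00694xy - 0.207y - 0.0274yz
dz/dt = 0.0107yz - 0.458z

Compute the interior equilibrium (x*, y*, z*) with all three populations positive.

x* ≈ 91.7, y* ≈ 42.8, z* ≈ 15.7

From dz/dt = 0: 0.0107y* = 0.458, so y* = 42.8.
From dx/dt = 0: 1.31(1 - x*/1120) = 0.0281·42.8, giving x* = 1120·(1 - 0.918) = 91.7.
From dy/dt = 0: 0.00694·91.7 - 0.207 = 0.0274z*, so z* = 0.429/0.0274 = 15.7.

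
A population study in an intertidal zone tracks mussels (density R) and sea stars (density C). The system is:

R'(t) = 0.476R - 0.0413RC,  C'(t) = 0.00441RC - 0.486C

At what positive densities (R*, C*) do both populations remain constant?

Set dC/dt = 0 with C > 0: 0.00441R - 0.486 = 0, so R* = 0.486/0.00441 = 110.
Set dR/dt = 0 with R > 0: 0.476 - 0.0413C = 0, so C* = 0.476/0.0413 = 11.5.

R* ≈ 110, C* ≈ 11.5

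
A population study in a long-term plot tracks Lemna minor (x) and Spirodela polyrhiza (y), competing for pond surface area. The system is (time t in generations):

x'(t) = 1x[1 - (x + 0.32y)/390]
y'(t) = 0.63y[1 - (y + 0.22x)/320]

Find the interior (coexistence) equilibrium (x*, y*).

Setting both brackets to zero gives the nullclines x + 0.32y = 390 and 0.22x + y = 320.
Substituting y = 320 - 0.22x into the first: x(1 - 0.32·0.22) = 390 - 0.32·320.
So x* = 288/0.93 = 309, and then y* = 320 - 0.22·309 = 252.

x* ≈ 309, y* ≈ 252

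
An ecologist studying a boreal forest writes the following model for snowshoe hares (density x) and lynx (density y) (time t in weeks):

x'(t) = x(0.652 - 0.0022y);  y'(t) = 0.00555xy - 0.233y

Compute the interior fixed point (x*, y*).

Set dy/dt = 0 with y > 0: 0.00555x - 0.233 = 0, so x* = 0.233/0.00555 = 42.
Set dx/dt = 0 with x > 0: 0.652 - 0.0022y = 0, so y* = 0.652/0.0022 = 296.

x* ≈ 42, y* ≈ 296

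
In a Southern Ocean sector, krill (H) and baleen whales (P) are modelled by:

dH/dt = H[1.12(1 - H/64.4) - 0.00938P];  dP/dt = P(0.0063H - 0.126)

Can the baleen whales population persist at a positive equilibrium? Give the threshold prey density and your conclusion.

Threshold H = 20; K > 20, so yes, the predator persists.

The predator equation gives dP/dt > 0 only when H > 0.126/0.0063 = 20.
Without the predator, H → K = 64.4. Since 64.4 > 20, the predator can invade and persist.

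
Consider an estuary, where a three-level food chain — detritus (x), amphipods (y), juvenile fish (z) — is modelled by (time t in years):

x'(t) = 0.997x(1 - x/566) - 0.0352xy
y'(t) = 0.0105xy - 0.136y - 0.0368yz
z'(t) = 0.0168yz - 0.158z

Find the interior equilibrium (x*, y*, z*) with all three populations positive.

x* ≈ 378, y* ≈ 9.4, z* ≈ 104

From dz/dt = 0: 0.0168y* = 0.158, so y* = 9.4.
From dx/dt = 0: 0.997(1 - x*/566) = 0.0352·9.4, giving x* = 566·(1 - 0.332) = 378.
From dy/dt = 0: 0.0105·378 - 0.136 = 0.0368z*, so z* = 3.83/0.0368 = 104.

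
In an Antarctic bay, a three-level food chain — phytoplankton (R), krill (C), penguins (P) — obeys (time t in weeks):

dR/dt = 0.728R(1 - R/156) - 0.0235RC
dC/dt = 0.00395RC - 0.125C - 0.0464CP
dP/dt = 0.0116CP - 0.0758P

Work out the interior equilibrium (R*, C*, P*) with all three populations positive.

From dP/dt = 0: 0.0116C* = 0.0758, so C* = 6.53.
From dR/dt = 0: 0.728(1 - R*/156) = 0.0235·6.53, giving R* = 156·(1 - 0.211) = 123.
From dC/dt = 0: 0.00395·123 - 0.125 = 0.0464P*, so P* = 0.361/0.0464 = 7.78.

R* ≈ 123, C* ≈ 6.53, P* ≈ 7.78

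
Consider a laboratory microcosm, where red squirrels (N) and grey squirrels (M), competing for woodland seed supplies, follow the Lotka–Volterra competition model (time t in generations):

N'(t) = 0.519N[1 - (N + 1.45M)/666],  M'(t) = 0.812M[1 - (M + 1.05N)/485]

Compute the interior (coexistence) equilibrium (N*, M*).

N* ≈ 71.3, M* ≈ 410

Setting both brackets to zero gives the nullclines N + 1.45M = 666 and 1.05N + M = 485.
Substituting M = 485 - 1.05N into the first: N(1 - 1.45·1.05) = 666 - 1.45·485.
So N* = -37.2/-0.522 = 71.3, and then M* = 485 - 1.05·71.3 = 410.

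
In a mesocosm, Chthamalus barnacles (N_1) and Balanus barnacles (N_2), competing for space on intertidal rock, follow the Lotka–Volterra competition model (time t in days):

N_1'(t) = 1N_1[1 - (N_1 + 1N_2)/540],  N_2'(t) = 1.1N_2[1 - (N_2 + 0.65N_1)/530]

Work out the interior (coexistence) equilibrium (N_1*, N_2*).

N_1* ≈ 28.6, N_2* ≈ 511

Setting both brackets to zero gives the nullclines N_1 + 1N_2 = 540 and 0.65N_1 + N_2 = 530.
Substituting N_2 = 530 - 0.65N_1 into the first: N_1(1 - 1·0.65) = 540 - 1·530.
So N_1* = 10/0.35 = 28.6, and then N_2* = 530 - 0.65·28.6 = 511.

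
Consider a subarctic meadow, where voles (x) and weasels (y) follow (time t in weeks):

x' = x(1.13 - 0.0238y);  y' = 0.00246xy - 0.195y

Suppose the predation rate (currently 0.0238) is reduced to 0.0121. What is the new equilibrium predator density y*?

At the interior fixed point, setting dx/dt = 0 with x > 0 fixes y* = (prey growth rate)/(xy coefficient) — independent of the other coefficients.
With the change, y* = 1.13/0.0121 = 93.4; it rises from 47.5.

y* ≈ 93.4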